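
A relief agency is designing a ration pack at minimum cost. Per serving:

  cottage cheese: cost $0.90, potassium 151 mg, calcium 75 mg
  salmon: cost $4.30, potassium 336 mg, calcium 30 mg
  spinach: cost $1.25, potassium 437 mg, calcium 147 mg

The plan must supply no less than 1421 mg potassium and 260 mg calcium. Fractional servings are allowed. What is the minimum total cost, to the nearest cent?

$4.06

cottage cheese only: max(1421/151, 260/75) = 9.411 servings → $8.47.
salmon only: max(1421/336, 260/30) = 8.667 servings → $37.27.
spinach only: max(1421/437, 260/147) = 3.252 servings → $4.06.
cottage cheese + salmon with both tight: 2.164 servings and 3.257 servings → $15.95.
cottage cheese + spinach: the both-tight solution has a negative serving — not a feasible corner.
salmon + spinach with both tight: 2.626 servings and 1.233 servings → $12.83.
Cheapest feasible corner: $4.06.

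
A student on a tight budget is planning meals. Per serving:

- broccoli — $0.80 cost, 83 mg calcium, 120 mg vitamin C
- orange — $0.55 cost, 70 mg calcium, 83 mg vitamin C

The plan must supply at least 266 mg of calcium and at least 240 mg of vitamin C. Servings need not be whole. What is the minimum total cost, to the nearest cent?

$2.09

A basic optimal solution has at most two foods positive. Try each food alone and each pair with both targets met exactly.
broccoli only: max(266/83, 240/120) = 3.205 servings → $2.56.
orange only: max(266/70, 240/83) = 3.8 servings → $2.09.
broccoli + orange with both targets exact would need a negative amount; discard.
So the least-cost plan costs $2.09.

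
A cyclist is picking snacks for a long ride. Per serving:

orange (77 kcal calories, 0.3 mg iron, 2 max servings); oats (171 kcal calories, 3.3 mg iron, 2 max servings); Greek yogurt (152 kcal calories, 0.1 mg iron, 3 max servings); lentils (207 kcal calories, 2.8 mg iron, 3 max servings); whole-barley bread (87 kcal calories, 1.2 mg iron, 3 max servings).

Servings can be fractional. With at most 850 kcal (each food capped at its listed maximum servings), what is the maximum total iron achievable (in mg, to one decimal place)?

Iron per kcal: oats 0.0193, whole-barley bread 0.01379, lentils 0.01353, orange 0.003896, Greek yogurt 0.0006579.
Take 2 servings of oats: uses 342 kcal, +6.6 mg iron (running total 6.6 mg).
Take 3 servings of whole-barley bread: uses 261 kcal, +3.6 mg iron (running total 10.2 mg).
Take 1.193 servings of lentils: uses 247 kcal, +3.3 mg iron (running total 13.5 mg).
Greedy by best ratio exhausts the calories allowance optimally: 13.5 mg.

13.5 mg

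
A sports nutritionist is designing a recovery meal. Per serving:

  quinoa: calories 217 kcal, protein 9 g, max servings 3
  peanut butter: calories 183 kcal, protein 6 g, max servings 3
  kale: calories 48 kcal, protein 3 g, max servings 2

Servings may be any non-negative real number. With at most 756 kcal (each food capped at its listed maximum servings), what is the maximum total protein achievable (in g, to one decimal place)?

Protein per kcal: kale 0.0625, quinoa 0.04147, peanut butter 0.03279.
Take 2 servings of kale: uses 96 kcal, +6.0 g protein (running total 6.0 g).
Take 3 servings of quinoa: uses 651 kcal, +27.0 g protein (running total 33.0 g).
Take 0.04918 servings of peanut butter: uses 9 kcal, +0.3 g protein (running total 33.3 g).
Filling greedily by protein-per-kcal is optimal for one linear limit, giving 33.3 g.

33.3 g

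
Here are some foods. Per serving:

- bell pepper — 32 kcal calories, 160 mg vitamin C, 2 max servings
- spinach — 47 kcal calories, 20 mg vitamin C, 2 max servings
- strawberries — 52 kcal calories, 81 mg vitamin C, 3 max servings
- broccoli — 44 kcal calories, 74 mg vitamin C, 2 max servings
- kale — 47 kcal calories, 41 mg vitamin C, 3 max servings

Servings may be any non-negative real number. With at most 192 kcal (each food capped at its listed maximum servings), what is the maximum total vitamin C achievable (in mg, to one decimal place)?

530.3 mg

Vitamin C per kcal: bell pepper 5, broccoli 1.682, strawberries 1.558, kale 0.8723, spinach 0.4255.
Take 2 servings of bell pepper: uses 64 kcal, +320.0 mg vitamin C (running total 320.0 mg).
Take 2 servings of broccoli: uses 88 kcal, +148.0 mg vitamin C (running total 468.0 mg).
Take 0.7692 servings of strawberries: uses 40 kcal, +62.3 mg vitamin C (running total 530.3 mg).
Filling greedily by vitamin C-per-kcal is optimal for one linear limit, giving 530.3 mg.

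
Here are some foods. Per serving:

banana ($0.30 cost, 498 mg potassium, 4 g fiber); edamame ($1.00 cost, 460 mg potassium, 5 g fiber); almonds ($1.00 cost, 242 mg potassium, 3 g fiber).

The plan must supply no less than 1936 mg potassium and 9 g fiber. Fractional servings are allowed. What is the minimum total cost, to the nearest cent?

Compare the cost at each extreme point of the feasible region.
banana only: max(1936/498, 9/4) = 3.888 servings → $1.17.
edamame only: max(1936/460, 9/5) = 4.209 servings → $4.21.
almonds only: max(1936/242, 9/3) = 8 servings → $8.00.
banana + edamame: the both-tight solution has a negative serving — not a feasible corner.
banana + almonds: the both-tight solution has a negative serving — not a feasible corner.
edamame + almonds: the both-tight solution has a negative serving — not a feasible corner.
So the least-cost plan costs $1.17.

$1.17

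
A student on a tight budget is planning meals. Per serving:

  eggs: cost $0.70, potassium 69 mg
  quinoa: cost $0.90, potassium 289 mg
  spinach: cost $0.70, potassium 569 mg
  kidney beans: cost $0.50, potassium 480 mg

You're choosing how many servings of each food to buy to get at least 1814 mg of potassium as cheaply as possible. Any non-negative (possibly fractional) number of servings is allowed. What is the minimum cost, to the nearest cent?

$1.89

Cost per mg of potassium: kidney beans $0.0010, spinach $0.0012, quinoa $0.0031, eggs $0.0101.
With no serving limits, use only kidney beans: 1814 mg / 480 mg = 3.779 servings × $0.50 = $1.89.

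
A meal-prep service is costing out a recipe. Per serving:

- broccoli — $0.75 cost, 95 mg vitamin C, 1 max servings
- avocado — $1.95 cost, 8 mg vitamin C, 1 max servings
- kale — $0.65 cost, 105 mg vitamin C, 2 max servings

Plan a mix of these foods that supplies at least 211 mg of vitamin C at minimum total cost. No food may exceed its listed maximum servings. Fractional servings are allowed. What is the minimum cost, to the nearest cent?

Cost per mg of vitamin C: kale $0.0062, broccoli $0.0079, avocado $0.2437.
Take 2 servings of kale: +210.0 mg vitamin C for $1.30 (total $1.30, still need 1.0 mg).
Take 0.01053 servings of broccoli: +1.0 mg vitamin C for $0.01 (total $1.31, still need 0.0 mg).
Filling from the cheapest source first is optimal under one linear minimum: $1.31.

$1.31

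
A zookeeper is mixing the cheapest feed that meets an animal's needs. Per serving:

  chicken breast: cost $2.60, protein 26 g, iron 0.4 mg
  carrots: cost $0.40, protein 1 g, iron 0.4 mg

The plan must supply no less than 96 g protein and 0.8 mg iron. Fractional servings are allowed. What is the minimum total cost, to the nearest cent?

A basic optimal solution has at most two foods positive. Try each food alone and each pair with both targets met exactly.
chicken breast only: max(96/26, 0.8/0.4) = 3.692 servings → $9.60.
carrots only: max(96/1, 0.8/0.4) = 96 servings → $38.40.
chicken breast + carrots: the both-tight solution has a negative serving — not a feasible corner.
So the least-cost plan costs $9.60.

$9.60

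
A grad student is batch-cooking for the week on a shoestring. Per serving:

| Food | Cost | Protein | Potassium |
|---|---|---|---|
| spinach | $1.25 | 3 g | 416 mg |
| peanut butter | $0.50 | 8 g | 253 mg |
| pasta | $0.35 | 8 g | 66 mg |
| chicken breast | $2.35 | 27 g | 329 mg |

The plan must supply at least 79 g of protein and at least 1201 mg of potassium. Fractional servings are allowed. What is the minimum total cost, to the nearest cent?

An LP optimum is at a vertex; with two nutrient constraints at most two foods are used. Check each candidate.
spinach only: max(79/3, 1201/416) = 26.33 servings → $32.92.
peanut butter only: max(79/8, 1201/253) = 9.875 servings → $4.94.
pasta only: max(79/8, 1201/66) = 18.2 servings → $6.37.
chicken breast only: max(79/27, 1201/329) = 3.65 servings → $8.58.
spinach + peanut butter: intersection lies outside the first quadrant.
spinach + pasta with both tight: 1.404 servings and 9.349 servings → $5.03.
spinach + chicken breast with both tight: 0.6282 servings and 2.856 servings → $7.50.
peanut butter + pasta with both tight: 2.937 servings and 6.938 servings → $3.90.
peanut butter + chicken breast with both tight: 1.533 servings and 2.472 servings → $6.58.
pasta + chicken breast: the both-tight solution has a negative serving — not a feasible corner.
Cheapest feasible corner: $3.90.

$3.90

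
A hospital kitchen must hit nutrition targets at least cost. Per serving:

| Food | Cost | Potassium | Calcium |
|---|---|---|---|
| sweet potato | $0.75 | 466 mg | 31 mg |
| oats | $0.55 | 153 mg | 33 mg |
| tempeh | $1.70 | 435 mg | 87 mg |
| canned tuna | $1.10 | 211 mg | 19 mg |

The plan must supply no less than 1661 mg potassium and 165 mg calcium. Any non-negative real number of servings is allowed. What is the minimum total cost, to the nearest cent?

Two binding constraints pin down two serving amounts, so the optimal mix uses at most two foods. The candidates are each food alone (scaled to the tighter of potassium/calcium) and each pair with both constraints tight.
sweet potato only: max(1661/466, 165/31) = 5.323 servings → $3.99.
oats only: max(1661/153, 165/33) = 10.86 servings → $5.97.
tempeh only: max(1661/435, 165/87) = 3.818 servings → $6.49.
canned tuna only: max(1661/211, 165/19) = 8.684 servings → $9.55.
sweet potato + oats with both tight: 2.78 servings and 2.388 servings → $3.40.
sweet potato + tempeh with both tight: 2.688 servings and 0.9387 servings → $3.61.
sweet potato + canned tuna: intersection lies outside the first quadrant.
oats + tempeh: the both-tight solution has a negative serving — not a feasible corner.
oats + canned tuna with both tight: 0.8028 servings and 7.29 servings → $8.46.
tempeh + canned tuna with both tight: 0.3226 servings and 7.207 servings → $8.48.
Cheapest feasible corner: $3.40.

$3.40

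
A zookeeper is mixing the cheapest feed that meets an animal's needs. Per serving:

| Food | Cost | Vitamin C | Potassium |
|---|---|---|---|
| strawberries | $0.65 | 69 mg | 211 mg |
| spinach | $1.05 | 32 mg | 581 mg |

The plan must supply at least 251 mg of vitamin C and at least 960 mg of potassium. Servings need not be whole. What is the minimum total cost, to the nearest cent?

Two binding constraints pin down two serving amounts, so the optimal mix uses at most two foods. The candidates are each food alone (scaled to the tighter of vitamin C/potassium) and each pair with both constraints tight.
strawberries only: max(251/69, 960/211) = 4.55 servings → $2.96.
spinach only: max(251/32, 960/581) = 7.844 servings → $8.24.
strawberries + spinach with both tight: 3.453 servings and 0.3983 servings → $2.66.
The minimum over all feasible corners is $2.66.

$2.66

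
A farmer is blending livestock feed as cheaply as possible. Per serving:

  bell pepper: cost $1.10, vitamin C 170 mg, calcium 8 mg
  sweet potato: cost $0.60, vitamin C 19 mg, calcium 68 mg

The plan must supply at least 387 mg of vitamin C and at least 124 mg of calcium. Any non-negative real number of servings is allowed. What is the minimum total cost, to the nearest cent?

bell pepper only: max(387/170, 124/8) = 15.5 servings → $17.05.
sweet potato only: max(387/19, 124/68) = 20.37 servings → $12.22.
bell pepper + sweet potato with both tight: 2.1 servings and 1.576 servings → $3.26.
Cheapest feasible corner: $3.26.

$3.26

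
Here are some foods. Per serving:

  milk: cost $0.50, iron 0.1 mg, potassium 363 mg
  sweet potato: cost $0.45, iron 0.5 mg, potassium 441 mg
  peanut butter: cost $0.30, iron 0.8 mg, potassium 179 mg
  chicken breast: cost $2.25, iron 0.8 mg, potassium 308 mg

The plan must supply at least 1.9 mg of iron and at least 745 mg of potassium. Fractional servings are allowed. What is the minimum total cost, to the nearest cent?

$0.97

milk only: max(1.9/0.1, 745/363) = 19 servings → $9.50.
sweet potato only: max(1.9/0.5, 745/441) = 3.8 servings → $1.71.
peanut butter only: max(1.9/0.8, 745/179) = 4.162 servings → $1.25.
chicken breast only: max(1.9/0.8, 745/308) = 2.419 servings → $5.44.
milk + sweet potato with both targets exact would need a negative amount; discard.
milk + peanut butter with both tight: 0.9391 servings and 2.258 servings → $1.15.
milk + chicken breast with both tight: 0.0416 servings and 2.37 servings → $5.35.
sweet potato + peanut butter with both tight: 0.9719 servings and 1.768 servings → $0.97.
sweet potato + chicken breast with both tight: 0.05433 servings and 2.341 servings → $5.29.
peanut butter + chicken breast with both targets exact would need a negative amount; discard.
Cheapest feasible corner: $0.97.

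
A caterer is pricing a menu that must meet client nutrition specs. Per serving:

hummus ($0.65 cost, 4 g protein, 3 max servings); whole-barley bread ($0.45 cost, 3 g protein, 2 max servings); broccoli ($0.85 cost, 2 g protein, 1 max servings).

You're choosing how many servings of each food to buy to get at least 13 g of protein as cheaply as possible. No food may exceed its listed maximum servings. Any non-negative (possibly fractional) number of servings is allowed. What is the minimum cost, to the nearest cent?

Cost per g of protein: whole-barley bread $0.1500, hummus $0.1625, broccoli $0.4250.
Take 2 servings of whole-barley bread: +6.0 g protein for $0.90 (total $0.90, still need 7.0 g).
Take 1.75 servings of hummus: +7.0 g protein for $1.14 (total $2.04, still need 0.0 g).
Filling from the cheapest source first is optimal under one linear minimum: $2.04.

$2.04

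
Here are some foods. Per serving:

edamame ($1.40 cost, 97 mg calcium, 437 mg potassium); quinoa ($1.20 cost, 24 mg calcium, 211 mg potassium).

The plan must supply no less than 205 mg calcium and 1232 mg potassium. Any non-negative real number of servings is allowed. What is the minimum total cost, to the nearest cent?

With two linear requirements the optimum uses one or two foods; enumerate the corners.
edamame only: max(205/97, 1232/437) = 2.819 servings → $3.95.
quinoa only: max(205/24, 1232/211) = 8.542 servings → $10.25.
edamame + quinoa with both tight: 1.372 servings and 2.998 servings → $5.52.
Cheapest feasible corner: $3.95.

$3.95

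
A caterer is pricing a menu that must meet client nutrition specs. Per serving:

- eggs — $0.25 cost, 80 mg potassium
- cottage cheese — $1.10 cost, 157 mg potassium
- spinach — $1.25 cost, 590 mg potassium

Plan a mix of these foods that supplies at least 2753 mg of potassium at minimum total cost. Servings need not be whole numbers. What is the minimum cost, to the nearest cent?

Cost per mg of potassium: spinach $0.0021, eggs $0.0031, cottage cheese $0.0070.
With no serving limits, use only spinach: 2753 mg / 590 mg = 4.666 servings × $1.25 = $5.83.

$5.83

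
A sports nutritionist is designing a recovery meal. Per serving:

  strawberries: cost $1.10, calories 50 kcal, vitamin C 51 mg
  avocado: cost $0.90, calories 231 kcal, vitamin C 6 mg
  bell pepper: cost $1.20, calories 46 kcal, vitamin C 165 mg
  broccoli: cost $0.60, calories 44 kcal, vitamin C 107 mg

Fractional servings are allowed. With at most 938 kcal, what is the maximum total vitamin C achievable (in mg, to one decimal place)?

3364.6 mg

Vitamin C per kcal: bell pepper 3.587, broccoli 2.432, strawberries 1.02, avocado 0.02597.
With no serving limits, spend the whole calories allowance on bell pepper: 938 kcal / 46 kcal × 165 mg = 3364.6 mg.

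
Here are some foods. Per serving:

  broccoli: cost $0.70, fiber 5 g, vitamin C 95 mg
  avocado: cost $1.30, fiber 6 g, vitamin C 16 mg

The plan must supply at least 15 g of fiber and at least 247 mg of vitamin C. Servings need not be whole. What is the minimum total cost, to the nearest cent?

At the optimum either one food covers both requirements or two foods hit both targets exactly; no other combination can be cheaper.
broccoli only: max(15/5, 247/95) = 3 servings → $2.10.
avocado only: max(15/6, 247/16) = 15.44 servings → $20.07.
broccoli + avocado with both tight: 2.535 servings and 0.3878 servings → $2.28.
The minimum over all feasible corners is $2.10.

$2.10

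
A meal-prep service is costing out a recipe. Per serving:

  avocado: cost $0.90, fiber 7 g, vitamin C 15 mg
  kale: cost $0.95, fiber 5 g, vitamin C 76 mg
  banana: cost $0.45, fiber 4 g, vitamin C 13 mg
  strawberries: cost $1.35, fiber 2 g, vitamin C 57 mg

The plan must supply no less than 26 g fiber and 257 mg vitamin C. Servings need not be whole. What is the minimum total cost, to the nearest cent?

For a min-cost LP with two ≥-constraints, a basic feasible solution has at most two positive variables.
avocado only: max(26/7, 257/15) = 17.13 servings → $15.42.
kale only: max(26/5, 257/76) = 5.2 servings → $4.94.
banana only: max(26/4, 257/13) = 19.77 servings → $8.90.
strawberries only: max(26/2, 257/57) = 13 servings → $17.55.
avocado + kale with both tight: 1.512 servings and 3.083 servings → $4.29.
avocado + banana with both targets exact would need a negative amount; discard.
avocado + strawberries with both tight: 2.623 servings and 3.818 servings → $7.52.
kale + banana with both tight: 2.887 servings and 2.891 servings → $4.04.
kale + strawberries: intersection lies outside the first quadrant.
banana + strawberries with both tight: 4.792 servings and 3.416 servings → $6.77.
The minimum over all feasible corners is $4.04.

$4.04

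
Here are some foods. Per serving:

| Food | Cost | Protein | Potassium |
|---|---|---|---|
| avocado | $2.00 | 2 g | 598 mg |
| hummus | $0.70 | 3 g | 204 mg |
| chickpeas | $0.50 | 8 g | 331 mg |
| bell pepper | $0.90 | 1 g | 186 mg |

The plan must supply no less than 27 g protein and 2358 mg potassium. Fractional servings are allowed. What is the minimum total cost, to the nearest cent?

$3.56

Compare the cost at each extreme point of the feasible region.
avocado only: max(27/2, 2358/598) = 13.5 servings → $27.00.
hummus only: max(27/3, 2358/204) = 11.56 servings → $8.09.
chickpeas only: max(27/8, 2358/331) = 7.124 servings → $3.56.
bell pepper only: max(27/1, 2358/186) = 27 servings → $24.30.
avocado + hummus with both tight: 1.13 servings and 8.247 servings → $8.03.
avocado + chickpeas with both tight: 2.408 servings and 2.773 servings → $6.20.
avocado + bell pepper: intersection lies outside the first quadrant.
hummus + chickpeas: the both-tight solution has a negative serving — not a feasible corner.
hummus + bell pepper with both tight: 7.525 servings and 4.424 servings → $9.25.
chickpeas + bell pepper with both tight: 2.303 servings and 8.58 servings → $8.87.
The minimum over all feasible corners is $3.56.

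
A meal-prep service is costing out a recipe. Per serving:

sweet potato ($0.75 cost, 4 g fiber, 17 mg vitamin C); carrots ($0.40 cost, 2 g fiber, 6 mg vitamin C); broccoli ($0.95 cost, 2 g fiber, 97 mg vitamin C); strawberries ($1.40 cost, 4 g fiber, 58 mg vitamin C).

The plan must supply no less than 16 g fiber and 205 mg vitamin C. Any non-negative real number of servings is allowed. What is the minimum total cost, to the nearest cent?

At the optimum either one food covers both requirements or two foods hit both targets exactly; no other combination can be cheaper.
sweet potato only: max(16/4, 205/17) = 12.06 servings → $9.04.
carrots only: max(16/2, 205/6) = 34.17 servings → $13.67.
broccoli only: max(16/2, 205/97) = 8 servings → $7.60.
strawberries only: max(16/4, 205/58) = 4 servings → $5.60.
sweet potato + carrots: intersection lies outside the first quadrant.
sweet potato + broccoli with both tight: 3.226 servings and 1.548 servings → $3.89.
sweet potato + strawberries with both tight: 0.6585 servings and 3.341 servings → $5.17.
carrots + broccoli with both tight: 6.275 servings and 1.725 servings → $4.15.
carrots + strawberries with both tight: 1.174 servings and 3.413 servings → $5.25.
broccoli + strawberries: the both-tight solution has a negative serving — not a feasible corner.
The minimum over all feasible corners is $3.89.

$3.89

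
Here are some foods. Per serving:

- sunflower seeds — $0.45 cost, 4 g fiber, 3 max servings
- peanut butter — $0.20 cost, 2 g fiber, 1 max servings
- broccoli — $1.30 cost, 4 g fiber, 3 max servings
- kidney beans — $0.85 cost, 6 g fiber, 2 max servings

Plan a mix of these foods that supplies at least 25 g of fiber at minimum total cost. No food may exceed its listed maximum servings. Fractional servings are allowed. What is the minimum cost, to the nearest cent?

Cost per g of fiber: peanut butter $0.1000, sunflower seeds $0.1125, kidney beans $0.1417, broccoli $0.3250.
Take 1 serving of peanut butter: +2.0 g fiber for $0.20 (total $0.20, still need 23.0 g).
Take 3 servings of sunflower seeds: +12.0 g fiber for $1.35 (total $1.55, still need 11.0 g).
Take 1.833 servings of kidney beans: +11.0 g fiber for $1.56 (total $3.11, still need 0.0 g).
Greedy by cheapest-per-g is optimal for a single linear constraint, so the minimum cost is $3.11.

$3.11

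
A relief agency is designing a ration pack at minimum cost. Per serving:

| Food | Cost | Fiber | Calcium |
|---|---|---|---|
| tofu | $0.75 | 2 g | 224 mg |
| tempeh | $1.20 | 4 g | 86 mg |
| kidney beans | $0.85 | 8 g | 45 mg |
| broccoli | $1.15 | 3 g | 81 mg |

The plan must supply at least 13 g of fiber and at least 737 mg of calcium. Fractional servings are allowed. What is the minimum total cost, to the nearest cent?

$3.06

A basic optimal solution has at most two foods positive. Try each food alone and each pair with both targets met exactly.
tofu only: max(13/2, 737/224) = 6.5 servings → $4.88.
tempeh only: max(13/4, 737/86) = 8.57 servings → $10.28.
kidney beans only: max(13/8, 737/45) = 16.38 servings → $13.92.
broccoli only: max(13/3, 737/81) = 9.099 servings → $10.46.
tofu + tempeh with both tight: 2.528 servings and 1.986 servings → $4.28.
tofu + kidney beans with both tight: 3.12 servings and 0.8449 servings → $3.06.
tofu + broccoli with both tight: 2.271 servings and 2.82 servings → $4.95.
tempeh + kidney beans: the both-tight solution has a negative serving — not a feasible corner.
tempeh + broccoli with both targets exact would need a negative amount; discard.
kidney beans + broccoli: the both-tight solution has a negative serving — not a feasible corner.
So the least-cost plan costs $3.06.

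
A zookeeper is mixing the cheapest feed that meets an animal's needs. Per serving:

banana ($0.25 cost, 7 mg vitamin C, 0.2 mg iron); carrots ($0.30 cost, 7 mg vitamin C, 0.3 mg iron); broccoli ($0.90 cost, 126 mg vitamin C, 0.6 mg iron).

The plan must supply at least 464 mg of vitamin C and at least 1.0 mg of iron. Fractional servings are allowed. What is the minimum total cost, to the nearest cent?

$3.31

With two linear requirements the optimum uses one or two foods; enumerate the corners.
banana only: max(464/7, 1.0/0.2) = 66.29 servings → $16.57.
carrots only: max(464/7, 1.0/0.3) = 66.29 servings → $19.89.
broccoli only: max(464/126, 1.0/0.6) = 3.683 servings → $3.31.
banana + carrots: intersection lies outside the first quadrant.
banana + broccoli with both targets exact would need a negative amount; discard.
carrots + broccoli: the both-tight solution has a negative serving — not a feasible corner.
The minimum over all feasible corners is $3.31.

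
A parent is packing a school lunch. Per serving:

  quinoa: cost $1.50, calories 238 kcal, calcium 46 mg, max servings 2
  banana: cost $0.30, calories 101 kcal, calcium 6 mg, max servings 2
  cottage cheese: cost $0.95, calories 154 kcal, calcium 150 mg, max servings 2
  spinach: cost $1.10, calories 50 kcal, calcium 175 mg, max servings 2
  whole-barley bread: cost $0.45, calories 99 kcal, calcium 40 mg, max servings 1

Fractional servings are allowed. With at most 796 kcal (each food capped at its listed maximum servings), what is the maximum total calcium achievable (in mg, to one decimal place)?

745.9 mg

Calcium per kcal: spinach 3.5, cottage cheese 0.974, whole-barley bread 0.404, quinoa 0.1933, banana 0.05941.
Take 2 servings of spinach: uses 100 kcal, +350.0 mg calcium (running total 350.0 mg).
Take 2 servings of cottage cheese: uses 308 kcal, +300.0 mg calcium (running total 650.0 mg).
Take 1 serving of whole-barley bread: uses 99 kcal, +40.0 mg calcium (running total 690.0 mg).
Take 1.214 servings of quinoa: uses 289 kcal, +55.9 mg calcium (running total 745.9 mg).
Filling greedily by calcium-per-kcal is optimal for one linear limit, giving 745.9 mg.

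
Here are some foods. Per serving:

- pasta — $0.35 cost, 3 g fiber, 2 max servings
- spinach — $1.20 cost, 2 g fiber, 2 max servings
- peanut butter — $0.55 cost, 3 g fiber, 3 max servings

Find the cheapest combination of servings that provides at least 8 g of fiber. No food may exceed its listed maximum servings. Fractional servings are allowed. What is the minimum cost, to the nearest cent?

$1.07

Cost per g of fiber: pasta $0.1167, peanut butter $0.1833, spinach $0.6000.
Take 2 servings of pasta: +6.0 g fiber for $0.70 (total $0.70, still need 2.0 g).
Take 0.6667 servings of peanut butter: +2.0 g fiber for $0.37 (total $1.07, still need 0.0 g).
Filling from the cheapest source first is optimal under one linear minimum: $1.07.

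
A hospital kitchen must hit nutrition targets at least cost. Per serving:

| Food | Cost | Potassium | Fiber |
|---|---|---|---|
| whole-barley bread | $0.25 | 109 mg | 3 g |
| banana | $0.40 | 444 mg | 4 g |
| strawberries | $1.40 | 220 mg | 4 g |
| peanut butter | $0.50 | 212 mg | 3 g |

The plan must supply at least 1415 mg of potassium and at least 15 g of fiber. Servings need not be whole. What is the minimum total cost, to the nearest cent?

The cheapest plan sits at a corner of the feasible region — with two constraints it uses at most two foods.
whole-barley bread only: max(1415/109, 15/3) = 12.98 servings → $3.25.
banana only: max(1415/444, 15/4) = 3.75 servings → $1.50.
strawberries only: max(1415/220, 15/4) = 6.432 servings → $9.00.
peanut butter only: max(1415/212, 15/3) = 6.675 servings → $3.34.
whole-barley bread + banana with both tight: 1.116 servings and 2.913 servings → $1.44.
whole-barley bread + strawberries: the both-tight solution has a negative serving — not a feasible corner.
whole-barley bread + peanut butter with both targets exact would need a negative amount; discard.
banana + strawberries with both tight: 2.634 servings and 1.116 servings → $2.62.
banana + peanut butter with both tight: 2.2 servings and 2.066 servings → $1.91.
strawberries + peanut butter with both targets exact would need a negative amount; discard.
The minimum over all feasible corners is $1.44.

$1.44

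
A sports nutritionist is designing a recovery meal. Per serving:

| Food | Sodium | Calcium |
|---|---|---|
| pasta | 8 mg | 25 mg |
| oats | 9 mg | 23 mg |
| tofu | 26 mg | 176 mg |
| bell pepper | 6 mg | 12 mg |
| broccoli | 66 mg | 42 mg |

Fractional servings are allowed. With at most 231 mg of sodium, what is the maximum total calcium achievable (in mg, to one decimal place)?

1563.7 mg

Calcium per mg sodium: tofu 6.769, pasta 3.125, oats 2.556, bell pepper 2, broccoli 0.6364.
With no serving limits, spend the whole sodium allowance on tofu: 231 mg / 26 mg × 176 mg = 1563.7 mg.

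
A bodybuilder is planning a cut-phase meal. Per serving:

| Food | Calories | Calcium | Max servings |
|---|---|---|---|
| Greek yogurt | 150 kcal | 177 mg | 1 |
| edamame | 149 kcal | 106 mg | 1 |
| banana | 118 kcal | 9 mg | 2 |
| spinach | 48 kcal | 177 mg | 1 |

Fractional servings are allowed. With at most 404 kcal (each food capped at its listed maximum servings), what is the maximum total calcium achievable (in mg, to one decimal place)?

464.3 mg

Calcium per kcal: spinach 3.688, Greek yogurt 1.18, edamame 0.7114, banana 0.07627.
Take 1 serving of spinach: uses 48 kcal, +177.0 mg calcium (running total 177.0 mg).
Take 1 serving of Greek yogurt: uses 150 kcal, +177.0 mg calcium (running total 354.0 mg).
Take 1 serving of edamame: uses 149 kcal, +106.0 mg calcium (running total 460.0 mg).
Take 0.4831 servings of banana: uses 57 kcal, +4.3 mg calcium (running total 464.3 mg).
Greedy by best ratio exhausts the calories allowance optimally: 464.3 mg.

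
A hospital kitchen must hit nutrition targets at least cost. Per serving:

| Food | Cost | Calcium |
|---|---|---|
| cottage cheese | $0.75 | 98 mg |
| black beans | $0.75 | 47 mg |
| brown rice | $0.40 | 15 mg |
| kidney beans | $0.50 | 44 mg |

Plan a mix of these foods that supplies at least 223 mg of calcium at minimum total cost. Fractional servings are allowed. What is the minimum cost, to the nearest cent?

Cost per mg of calcium: cottage cheese $0.0077, kidney beans $0.0114, black beans $0.0160, brown rice $0.0267.
With no serving limits, use only cottage cheese: 223 mg / 98 mg = 2.276 servings × $0.75 = $1.71.

$1.71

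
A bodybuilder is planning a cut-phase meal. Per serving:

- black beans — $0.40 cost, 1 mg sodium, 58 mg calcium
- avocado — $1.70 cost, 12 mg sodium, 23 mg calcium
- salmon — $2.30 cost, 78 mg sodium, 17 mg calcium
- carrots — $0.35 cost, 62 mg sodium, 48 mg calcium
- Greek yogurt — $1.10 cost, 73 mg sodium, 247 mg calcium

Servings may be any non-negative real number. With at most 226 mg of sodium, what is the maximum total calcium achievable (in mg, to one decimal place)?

Calcium per mg sodium: black beans 58, Greek yogurt 3.384, avocado 1.917, carrots 0.7742, salmon 0.2179.
With no serving limits, spend the whole sodium allowance on black beans: 226 mg / 1 mg × 58 mg = 13108.0 mg.

13108.0 mg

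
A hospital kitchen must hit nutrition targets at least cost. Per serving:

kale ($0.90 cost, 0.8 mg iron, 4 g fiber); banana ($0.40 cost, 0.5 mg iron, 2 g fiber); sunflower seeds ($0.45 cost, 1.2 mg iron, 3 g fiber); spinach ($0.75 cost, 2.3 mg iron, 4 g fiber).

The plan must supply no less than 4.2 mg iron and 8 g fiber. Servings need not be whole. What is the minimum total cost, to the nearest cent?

At the optimum either one food covers both requirements or two foods hit both targets exactly; no other combination can be cheaper.
kale only: max(4.2/0.8, 8/4) = 5.25 servings → $4.72.
banana only: max(4.2/0.5, 8/2) = 8.4 servings → $3.36.
sunflower seeds only: max(4.2/1.2, 8/3) = 3.5 servings → $1.57.
spinach only: max(4.2/2.3, 8/4) = 2 servings → $1.50.
kale + banana: intersection lies outside the first quadrant.
kale + sunflower seeds: intersection lies outside the first quadrant.
kale + spinach with both tight: 0.2667 servings and 1.733 servings → $1.54.
banana + sunflower seeds with both targets exact would need a negative amount; discard.
banana + spinach with both tight: 0.6154 servings and 1.692 servings → $1.52.
sunflower seeds + spinach with both tight: 0.7619 servings and 1.429 servings → $1.41.
Cheapest feasible corner: $1.41.

$1.41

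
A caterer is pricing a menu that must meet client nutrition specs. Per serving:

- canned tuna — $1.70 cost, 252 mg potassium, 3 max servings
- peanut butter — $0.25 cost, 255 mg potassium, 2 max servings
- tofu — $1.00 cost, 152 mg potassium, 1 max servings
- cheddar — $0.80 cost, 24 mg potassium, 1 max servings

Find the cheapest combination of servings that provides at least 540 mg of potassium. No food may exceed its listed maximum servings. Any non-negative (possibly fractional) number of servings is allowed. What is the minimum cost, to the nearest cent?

$0.70

Cost per mg of potassium: peanut butter $0.0010, tofu $0.0066, canned tuna $0.0067, cheddar $0.0333.
Take 2 servings of peanut butter: +510.0 mg potassium for $0.50 (total $0.50, still need 30.0 mg).
Take 0.1974 servings of tofu: +30.0 mg potassium for $0.20 (total $0.70, still need 0.0 mg).
Filling from the cheapest source first is optimal under one linear minimum: $0.70.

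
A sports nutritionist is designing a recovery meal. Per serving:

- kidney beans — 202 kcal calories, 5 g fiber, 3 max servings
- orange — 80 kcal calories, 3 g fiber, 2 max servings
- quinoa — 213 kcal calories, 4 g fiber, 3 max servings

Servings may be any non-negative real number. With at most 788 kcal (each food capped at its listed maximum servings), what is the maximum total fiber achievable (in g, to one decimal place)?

21.4 g

Fiber per kcal: orange 0.0375, kidney beans 0.02475, quinoa 0.01878.
Take 2 servings of orange: uses 160 kcal, +6.0 g fiber (running total 6.0 g).
Take 3 servings of kidney beans: uses 606 kcal, +15.0 g fiber (running total 21.0 g).
Take 0.1033 servings of quinoa: uses 22 kcal, +0.4 g fiber (running total 21.4 g).
Filling greedily by fiber-per-kcal is optimal for one linear limit, giving 21.4 g.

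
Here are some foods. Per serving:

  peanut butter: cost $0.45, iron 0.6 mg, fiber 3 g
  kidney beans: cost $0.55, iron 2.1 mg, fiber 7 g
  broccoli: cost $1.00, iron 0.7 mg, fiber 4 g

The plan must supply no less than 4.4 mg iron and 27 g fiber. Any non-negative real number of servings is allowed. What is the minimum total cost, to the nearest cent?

At the optimum either one food covers both requirements or two foods hit both targets exactly; no other combination can be cheaper.
peanut butter only: max(4.4/0.6, 27/3) = 9 servings → $4.05.
kidney beans only: max(4.4/2.1, 27/7) = 3.857 servings → $2.12.
broccoli only: max(4.4/0.7, 27/4) = 6.75 servings → $6.75.
peanut butter + kidney beans with both targets exact would need a negative amount; discard.
peanut butter + broccoli: intersection lies outside the first quadrant.
kidney beans + broccoli with both targets exact would need a negative amount; discard.
The minimum over all feasible corners is $2.12.

$2.12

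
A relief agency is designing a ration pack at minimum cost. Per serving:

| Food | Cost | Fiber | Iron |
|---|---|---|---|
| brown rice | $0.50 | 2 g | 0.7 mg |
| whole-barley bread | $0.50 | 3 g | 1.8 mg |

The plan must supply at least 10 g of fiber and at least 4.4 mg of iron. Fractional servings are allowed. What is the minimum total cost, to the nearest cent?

$1.67

Compare the cost at each extreme point of the feasible region.
brown rice only: max(10/2, 4.4/0.7) = 6.286 servings → $3.14.
whole-barley bread only: max(10/3, 4.4/1.8) = 3.333 servings → $1.67.
brown rice + whole-barley bread with both tight: 3.2 servings and 1.2 servings → $2.20.
The minimum over all feasible corners is $1.67.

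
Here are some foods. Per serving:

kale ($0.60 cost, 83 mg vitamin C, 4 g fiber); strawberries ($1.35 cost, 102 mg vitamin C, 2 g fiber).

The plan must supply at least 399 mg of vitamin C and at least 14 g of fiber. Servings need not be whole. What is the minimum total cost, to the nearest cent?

For a min-cost LP with two ≥-constraints, a basic feasible solution has at most two positive variables.
kale only: max(399/83, 14/4) = 4.807 servings → $2.88.
strawberries only: max(399/102, 14/2) = 7 servings → $9.45.
kale + strawberries with both tight: 2.603 servings and 1.793 servings → $3.98.
The minimum over all feasible corners is $2.88.

$2.88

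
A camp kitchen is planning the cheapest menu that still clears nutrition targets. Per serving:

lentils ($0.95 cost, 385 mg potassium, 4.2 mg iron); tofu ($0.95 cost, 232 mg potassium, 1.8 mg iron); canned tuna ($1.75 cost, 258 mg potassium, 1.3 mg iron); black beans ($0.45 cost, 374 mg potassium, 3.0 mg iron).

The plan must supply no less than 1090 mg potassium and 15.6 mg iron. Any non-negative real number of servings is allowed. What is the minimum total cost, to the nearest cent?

$2.34

Minimising a linear cost over {potassium ≥ 1090, iron ≥ 15.6, servings ≥ 0} — the optimum is at a vertex, using one or two foods.
lentils only: max(1090/385, 15.6/4.2) = 3.714 servings → $3.53.
tofu only: max(1090/232, 15.6/1.8) = 8.667 servings → $8.23.
canned tuna only: max(1090/258, 15.6/1.3) = 12 servings → $21.00.
black beans only: max(1090/374, 15.6/3.0) = 5.2 servings → $2.34.
lentils + tofu with both targets exact would need a negative amount; discard.
lentils + canned tuna: intersection lies outside the first quadrant.
lentils + black beans: intersection lies outside the first quadrant.
tofu + canned tuna with both targets exact would need a negative amount; discard.
tofu + black beans with both targets exact would need a negative amount; discard.
canned tuna + black beans with both targets exact would need a negative amount; discard.
The minimum over all feasible corners is $2.34.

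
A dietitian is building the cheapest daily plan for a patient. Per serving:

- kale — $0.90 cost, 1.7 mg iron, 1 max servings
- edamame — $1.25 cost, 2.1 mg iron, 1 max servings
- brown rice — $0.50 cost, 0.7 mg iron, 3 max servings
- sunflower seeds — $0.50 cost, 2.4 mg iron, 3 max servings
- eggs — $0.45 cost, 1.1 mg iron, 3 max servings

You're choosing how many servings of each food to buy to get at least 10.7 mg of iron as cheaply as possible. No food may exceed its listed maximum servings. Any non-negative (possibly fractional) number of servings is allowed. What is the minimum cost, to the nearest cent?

$2.96

Cost per mg of iron: sunflower seeds $0.2083, eggs $0.4091, kale $0.5294, edamame $0.5952, brown rice $0.7143.
Take 3 servings of sunflower seeds: +7.2 mg iron for $1.50 (total $1.50, still need 3.5 mg).
Take 3 servings of eggs: +3.3 mg iron for $1.35 (total $2.85, still need 0.2 mg).
Take 0.1176 servings of kale: +0.2 mg iron for $0.11 (total $2.96, still need 0.0 mg).
Filling from the cheapest source first is optimal under one linear minimum: $2.96.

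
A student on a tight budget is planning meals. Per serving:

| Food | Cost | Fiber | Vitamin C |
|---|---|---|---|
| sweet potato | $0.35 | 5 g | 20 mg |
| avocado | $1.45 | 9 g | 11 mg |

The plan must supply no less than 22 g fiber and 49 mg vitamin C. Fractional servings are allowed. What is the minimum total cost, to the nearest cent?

$1.54

The cheapest plan sits at a corner of the feasible region — with two constraints it uses at most two foods.
sweet potato only: max(22/5, 49/20) = 4.4 servings → $1.54.
avocado only: max(22/9, 49/11) = 4.455 servings → $6.46.
sweet potato + avocado with both tight: 1.592 servings and 1.56 servings → $2.82.
The minimum over all feasible corners is $1.54.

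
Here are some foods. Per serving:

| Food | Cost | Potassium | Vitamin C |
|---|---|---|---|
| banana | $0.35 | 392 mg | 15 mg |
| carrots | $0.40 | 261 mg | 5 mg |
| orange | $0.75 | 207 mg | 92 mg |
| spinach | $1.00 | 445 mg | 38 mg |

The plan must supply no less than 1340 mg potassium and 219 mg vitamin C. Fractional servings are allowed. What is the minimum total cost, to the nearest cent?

$2.32

The cheapest plan sits at a corner of the feasible region — with two constraints it uses at most two foods.
banana only: max(1340/392, 219/15) = 14.6 servings → $5.11.
carrots only: max(1340/261, 219/5) = 43.8 servings → $17.52.
orange only: max(1340/207, 219/92) = 6.473 servings → $4.86.
spinach only: max(1340/445, 219/38) = 5.763 servings → $5.76.
banana + carrots with both targets exact would need a negative amount; discard.
banana + orange with both tight: 2.365 servings and 1.995 servings → $2.32.
banana + spinach with both targets exact would need a negative amount; discard.
carrots + orange with both tight: 3.392 servings and 2.196 servings → $3.00.
carrots + spinach: the both-tight solution has a negative serving — not a feasible corner.
orange + spinach with both tight: 1.407 servings and 2.357 servings → $3.41.
So the least-cost plan costs $2.32.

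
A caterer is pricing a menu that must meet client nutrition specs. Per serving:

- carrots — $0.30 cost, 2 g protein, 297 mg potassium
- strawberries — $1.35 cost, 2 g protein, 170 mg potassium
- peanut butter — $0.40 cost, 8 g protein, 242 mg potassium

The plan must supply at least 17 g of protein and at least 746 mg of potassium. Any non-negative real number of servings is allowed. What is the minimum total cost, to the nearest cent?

Minimising a linear cost over {protein ≥ 17, potassium ≥ 746, servings ≥ 0} — the optimum is at a vertex, using one or two foods.
carrots only: max(17/2, 746/297) = 8.5 servings → $2.55.
strawberries only: max(17/2, 746/170) = 8.5 servings → $11.47.
peanut butter only: max(17/8, 746/242) = 3.083 servings → $1.23.
carrots + strawberries with both targets exact would need a negative amount; discard.
carrots + peanut butter with both tight: 0.9799 servings and 1.88 servings → $1.05.
strawberries + peanut butter with both tight: 2.116 servings and 1.596 servings → $3.50.
Cheapest feasible corner: $1.05.

$1.05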